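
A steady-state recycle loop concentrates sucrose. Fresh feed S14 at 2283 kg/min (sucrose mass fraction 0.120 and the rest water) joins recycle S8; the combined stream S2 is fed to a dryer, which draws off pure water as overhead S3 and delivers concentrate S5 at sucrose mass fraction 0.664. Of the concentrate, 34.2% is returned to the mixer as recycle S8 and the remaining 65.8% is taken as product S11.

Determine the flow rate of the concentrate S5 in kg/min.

627 kg/min

Overall sucrose balance (none leaves overhead): sucrose in fresh feed = sucrose in product, i.e. 2283×0.120 = (1−0.342)·S5·0.664.
S5 = 273.96/(0.664×0.658) = 627.04 kg/min.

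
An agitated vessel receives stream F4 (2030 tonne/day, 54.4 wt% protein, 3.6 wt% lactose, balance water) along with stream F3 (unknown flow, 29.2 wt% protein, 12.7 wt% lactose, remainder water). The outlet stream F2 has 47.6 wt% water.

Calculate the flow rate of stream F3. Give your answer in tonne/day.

Let F3 be the unknown flow. Total out = 2030 + F3.
water balance: 852.6 + 0.581·F3 = 0.476·(2030 + F3)
(0.581 − 0.476)·F3 = 0.476×2030 − 852.6 = 113.68
F3 = 113.68 / 0.105 = 1082.7 tonne/day

1083 tonne/day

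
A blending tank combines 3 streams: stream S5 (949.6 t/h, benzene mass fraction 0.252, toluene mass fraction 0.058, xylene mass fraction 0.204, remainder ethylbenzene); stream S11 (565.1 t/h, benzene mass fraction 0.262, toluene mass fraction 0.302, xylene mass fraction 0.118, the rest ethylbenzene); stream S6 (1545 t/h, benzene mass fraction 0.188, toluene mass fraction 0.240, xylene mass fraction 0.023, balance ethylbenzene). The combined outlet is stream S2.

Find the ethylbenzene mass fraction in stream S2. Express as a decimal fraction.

Total flow out = 949.6 + 565.1 + 1545 = 3059.7 t/h.
ethylbenzene in = 949.6×0.486 + 565.1×0.318 + 1545×0.549 = 1489.4 t/h.
ethylbenzene mass fraction in S2 = 1489.4/3059.7 = 0.487.

0.487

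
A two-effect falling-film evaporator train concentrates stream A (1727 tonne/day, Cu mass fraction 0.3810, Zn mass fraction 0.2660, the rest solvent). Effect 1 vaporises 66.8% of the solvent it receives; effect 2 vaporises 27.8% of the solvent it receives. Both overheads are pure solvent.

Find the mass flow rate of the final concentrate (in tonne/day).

1263 tonne/day

solvent in feed = 1727×0.353 = 609.63 tonne/day.
After stage 1: solvent left = (1−0.668)×609.63 = 202.4; stream total = 1319.8 tonne/day.
After stage 2: solvent left = (1−0.278)×202.4 = 146.13; final concentrate = 1263.5 tonne/day.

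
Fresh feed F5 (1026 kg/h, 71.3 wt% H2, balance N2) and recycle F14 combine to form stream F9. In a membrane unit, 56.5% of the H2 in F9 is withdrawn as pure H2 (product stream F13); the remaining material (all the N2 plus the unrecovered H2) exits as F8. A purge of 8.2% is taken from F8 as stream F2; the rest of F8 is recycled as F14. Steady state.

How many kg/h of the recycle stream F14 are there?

N2 enters only via F5 and leaves only via the purge: 1026×0.287 = 0.082×(N2 in F8), and the membrane unit passes all N2, so N2 in F9 = N2 in F8 = 3591 kg/h.
H2 in F9: m_A = 1026×0.713 + (1−0.082)·(1−0.565)·m_A, so m_A = 731.54/0.6007 = 1217.9 kg/h.
F8 = (1−0.565)×1217.9 + 3591 = 4120.8 kg/h.
Recycle F14 = (1−0.082)×4120.8 = 3782.9 kg/h.

3783 kg/h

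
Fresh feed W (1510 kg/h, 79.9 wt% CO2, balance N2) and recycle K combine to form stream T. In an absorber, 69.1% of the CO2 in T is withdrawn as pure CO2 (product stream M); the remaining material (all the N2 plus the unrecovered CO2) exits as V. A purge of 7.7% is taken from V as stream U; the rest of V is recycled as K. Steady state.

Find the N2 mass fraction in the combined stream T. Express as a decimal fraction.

N2 enters only via W and leaves only via the purge: 1510×0.201 = 0.077×(N2 in V), and the absorber passes all N2, so N2 in T = N2 in V = 3941.7 kg/h.
CO2 in T: m_A = 1510×0.799 + (1−0.077)·(1−0.691)·m_A, so m_A = 1206.5/0.7148 = 1687.9 kg/h.
T = 1687.9 + 3941.7 = 5629.6 kg/h.
N2 fraction in T = 3941.7/5629.6 = 0.700.

0.700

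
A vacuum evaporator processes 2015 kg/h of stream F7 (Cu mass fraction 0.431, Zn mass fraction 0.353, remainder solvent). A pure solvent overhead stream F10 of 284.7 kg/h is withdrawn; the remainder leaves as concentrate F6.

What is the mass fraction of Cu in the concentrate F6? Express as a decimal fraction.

0.502

Cu is not removed: 2015×0.431 = 868.47 kg/h of Cu enters F6.
Concentrate = 2015 − 284.7 = 1730.3 kg/h.
Mass fraction = 868.47/1730.3 = 0.502.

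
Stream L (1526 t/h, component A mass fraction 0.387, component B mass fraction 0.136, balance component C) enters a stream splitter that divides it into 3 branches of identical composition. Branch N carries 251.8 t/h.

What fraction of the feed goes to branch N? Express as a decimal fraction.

0.165

Fraction to N = 251.8/1526 = 0.1650.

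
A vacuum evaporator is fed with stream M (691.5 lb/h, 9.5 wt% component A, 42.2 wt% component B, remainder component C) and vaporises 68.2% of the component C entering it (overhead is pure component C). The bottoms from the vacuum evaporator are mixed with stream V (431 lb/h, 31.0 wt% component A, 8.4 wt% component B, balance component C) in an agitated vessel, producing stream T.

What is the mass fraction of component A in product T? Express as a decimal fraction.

0.223

Vapour removed = 0.682×0.483×691.5 = 227.78 lb/h; concentrate = 463.72 lb/h.
component A reaching the mixer = 65.692 (from concentrate) + 431×0.310 = 199.3 lb/h.
Product flow = 463.72 + 431 = 894.72 lb/h; component A fraction = 0.223.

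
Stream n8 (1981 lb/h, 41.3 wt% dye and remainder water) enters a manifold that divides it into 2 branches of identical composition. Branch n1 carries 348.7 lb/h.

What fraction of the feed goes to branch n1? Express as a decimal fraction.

0.176

Fraction to n1 = 348.7/1981 = 0.1760.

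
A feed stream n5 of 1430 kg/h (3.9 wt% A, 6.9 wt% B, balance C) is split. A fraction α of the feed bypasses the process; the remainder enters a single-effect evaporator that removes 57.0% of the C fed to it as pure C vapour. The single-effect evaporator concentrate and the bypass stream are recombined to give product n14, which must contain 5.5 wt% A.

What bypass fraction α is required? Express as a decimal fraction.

All 1430×0.039 = 55.77 kg/h of A reaches n14, so n14 = 55.77/0.055 = 1014 kg/h and vapour = 416 kg/h.
The evaporator receives (1−α)·1430 of feed at 0.892 C and removes 0.570 of that C:
0.570×0.892×(1−α)×1430 = 416
(1−α) = 416/727.07 = 0.5722;  α = 0.4278.

0.428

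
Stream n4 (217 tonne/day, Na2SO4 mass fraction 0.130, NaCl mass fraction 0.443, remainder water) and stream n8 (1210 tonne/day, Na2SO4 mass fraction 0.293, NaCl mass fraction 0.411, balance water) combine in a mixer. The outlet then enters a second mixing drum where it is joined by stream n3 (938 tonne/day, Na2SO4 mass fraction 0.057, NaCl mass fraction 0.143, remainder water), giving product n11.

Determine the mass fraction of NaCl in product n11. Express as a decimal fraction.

Overall, product flow = 2365 tonne/day.
NaCl in = 217×0.443 + 1210×0.411 + 938×0.143 = 727.57 tonne/day.
NaCl fraction in n11 = 0.308.

0.308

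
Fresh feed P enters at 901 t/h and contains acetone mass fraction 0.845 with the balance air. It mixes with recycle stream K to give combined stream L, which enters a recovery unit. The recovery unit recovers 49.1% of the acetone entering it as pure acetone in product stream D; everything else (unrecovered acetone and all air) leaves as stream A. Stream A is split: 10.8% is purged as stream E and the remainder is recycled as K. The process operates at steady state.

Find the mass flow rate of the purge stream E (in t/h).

216.3 t/h

air enters only via P and leaves only via the purge: 901×0.155 = 0.108×(air in A), and the recovery unit passes all air, so air in L = air in A = 1293.1 t/h.
acetone in L: m_A = 901×0.845 + (1−0.108)·(1−0.491)·m_A, so m_A = 761.35/0.5460 = 1394.5 t/h.
A = (1−0.491)×1394.5 + 1293.1 = 2002.9 t/h.
Purge E = 0.108×2002.9 = 216.31 t/h.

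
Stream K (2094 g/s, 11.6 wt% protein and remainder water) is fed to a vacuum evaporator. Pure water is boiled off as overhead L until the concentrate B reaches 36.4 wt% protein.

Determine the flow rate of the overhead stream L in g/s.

protein is conserved: 2094×0.116 = 242.9 g/s all reports to the concentrate.
Concentrate = 242.9/(target fraction) = 667.32 g/s.
Overhead = 2094 − 667.32 = 1426.7 g/s.

1427 g/s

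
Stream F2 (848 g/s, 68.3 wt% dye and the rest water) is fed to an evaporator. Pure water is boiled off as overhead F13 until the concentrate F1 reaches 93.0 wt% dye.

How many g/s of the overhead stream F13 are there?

225.2 g/s

dye is conserved: 848×0.683 = 579.18 g/s all reports to the concentrate.
Concentrate = 579.18/(target fraction) = 622.78 g/s.
Overhead = 848 − 622.78 = 225.22 g/s.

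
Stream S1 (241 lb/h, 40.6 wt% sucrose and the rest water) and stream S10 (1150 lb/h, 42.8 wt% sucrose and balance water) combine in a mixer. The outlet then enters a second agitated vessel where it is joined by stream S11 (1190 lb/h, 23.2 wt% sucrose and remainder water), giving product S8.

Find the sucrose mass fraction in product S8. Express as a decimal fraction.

Overall, product flow = 2581 lb/h.
sucrose in = 241×0.406 + 1150×0.428 + 1190×0.232 = 866.13 lb/h.
sucrose fraction in S8 = 0.3356.

0.3356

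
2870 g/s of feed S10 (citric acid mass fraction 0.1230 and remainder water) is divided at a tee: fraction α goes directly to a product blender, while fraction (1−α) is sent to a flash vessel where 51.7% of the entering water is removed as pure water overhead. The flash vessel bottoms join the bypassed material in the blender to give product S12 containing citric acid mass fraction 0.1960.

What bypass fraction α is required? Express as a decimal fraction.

All 2870×0.123 = 353.01 g/s of citric acid reaches S12, so S12 = 353.01/0.196 = 1801.1 g/s and vapour = 1068.9 g/s.
The evaporator receives (1−α)·2870 of feed at 0.877 water and removes 0.517 of that water:
0.517×0.877×(1−α)×2870 = 1068.9
(1−α) = 1068.9/1301.3 = 0.8214;  α = 0.1786.

0.179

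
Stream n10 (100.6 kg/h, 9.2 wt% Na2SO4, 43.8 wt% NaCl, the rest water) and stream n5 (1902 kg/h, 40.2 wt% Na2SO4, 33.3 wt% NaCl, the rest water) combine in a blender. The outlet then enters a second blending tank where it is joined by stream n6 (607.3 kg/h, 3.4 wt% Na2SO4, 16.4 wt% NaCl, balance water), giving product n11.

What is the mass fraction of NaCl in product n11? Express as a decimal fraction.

0.298

Overall, product flow = 2609.9 kg/h.
NaCl in = 100.6×0.438 + 1902×0.333 + 607.3×0.164 = 777.03 kg/h.
NaCl fraction in n11 = 0.298.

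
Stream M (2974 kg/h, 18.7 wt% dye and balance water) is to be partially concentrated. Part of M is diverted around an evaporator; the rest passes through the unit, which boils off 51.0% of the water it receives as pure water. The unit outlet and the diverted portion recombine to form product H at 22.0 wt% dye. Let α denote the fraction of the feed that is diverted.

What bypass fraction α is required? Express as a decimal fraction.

All 2974×0.187 = 556.14 kg/h of dye reaches H, so H = 556.14/0.220 = 2527.9 kg/h and vapour = 446.1 kg/h.
The evaporator receives (1−α)·2974 of feed at 0.813 water and removes 0.510 of that water:
0.510×0.813×(1−α)×2974 = 446.1
(1−α) = 446.1/1233.1 = 0.3618;  α = 0.6382.

0.638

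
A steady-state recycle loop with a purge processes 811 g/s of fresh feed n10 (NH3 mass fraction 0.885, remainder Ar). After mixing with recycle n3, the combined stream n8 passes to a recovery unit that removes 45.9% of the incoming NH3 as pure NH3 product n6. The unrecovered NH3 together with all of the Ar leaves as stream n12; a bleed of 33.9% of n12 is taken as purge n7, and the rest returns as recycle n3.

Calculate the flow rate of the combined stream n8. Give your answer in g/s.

Ar enters only via n10 and leaves only via the purge: 811×0.115 = 0.339×(Ar in n12), and the recovery unit passes all Ar, so Ar in n8 = Ar in n12 = 275.12 g/s.
NH3 in n8: m_A = 811×0.885 + (1−0.339)·(1−0.459)·m_A, so m_A = 717.74/0.6424 = 1117.3 g/s.
n8 = 1117.3 + 275.12 = 1392.4 g/s.

1392 g/s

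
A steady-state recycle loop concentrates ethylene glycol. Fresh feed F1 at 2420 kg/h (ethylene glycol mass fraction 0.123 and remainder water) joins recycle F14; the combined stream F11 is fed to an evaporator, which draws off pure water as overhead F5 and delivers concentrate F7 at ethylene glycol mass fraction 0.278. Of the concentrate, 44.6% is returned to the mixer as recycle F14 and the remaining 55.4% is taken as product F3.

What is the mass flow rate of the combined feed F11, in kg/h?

Overall ethylene glycol balance (none leaves overhead): ethylene glycol in fresh feed = ethylene glycol in product, i.e. 2420×0.123 = (1−0.446)·F7·0.278.
F7 = 297.66/(0.278×0.554) = 1932.7 kg/h.
Recycle F14 = 0.446×1932.7 = 861.99 kg/h.
Combined feed F11 = 2420 + 861.99 = 3282 kg/h.

3282 kg/h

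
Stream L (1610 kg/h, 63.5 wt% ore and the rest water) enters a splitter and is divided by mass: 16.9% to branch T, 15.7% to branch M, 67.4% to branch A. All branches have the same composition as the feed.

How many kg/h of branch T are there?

272.1 kg/h

Branch T flow = 0.169×1610 = 272.09 kg/h.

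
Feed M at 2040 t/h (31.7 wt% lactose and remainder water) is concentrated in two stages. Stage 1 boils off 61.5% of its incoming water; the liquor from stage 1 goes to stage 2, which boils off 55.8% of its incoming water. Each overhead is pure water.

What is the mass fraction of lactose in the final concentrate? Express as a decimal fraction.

0.732

water in feed = 2040×0.683 = 1393.3 t/h.
After stage 1: water left = (1−0.615)×1393.3 = 536.43; stream total = 1183.1 t/h.
After stage 2: water left = (1−0.558)×536.43 = 237.1; final concentrate = 883.78 t/h.
lactose fraction = 646.68/883.78 = 0.732.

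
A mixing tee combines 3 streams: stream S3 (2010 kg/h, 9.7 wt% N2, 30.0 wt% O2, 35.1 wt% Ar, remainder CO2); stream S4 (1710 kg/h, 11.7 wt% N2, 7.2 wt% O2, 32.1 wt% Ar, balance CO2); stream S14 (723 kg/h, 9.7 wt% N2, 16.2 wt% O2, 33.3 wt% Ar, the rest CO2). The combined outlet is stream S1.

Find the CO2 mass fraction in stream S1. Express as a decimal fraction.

0.369

Total flow out = 2010 + 1710 + 723 = 4443 kg/h.
CO2 in = 2010×0.252 + 1710×0.490 + 723×0.408 = 1639.4 kg/h.
CO2 mass fraction in S1 = 1639.4/4443 = 0.369.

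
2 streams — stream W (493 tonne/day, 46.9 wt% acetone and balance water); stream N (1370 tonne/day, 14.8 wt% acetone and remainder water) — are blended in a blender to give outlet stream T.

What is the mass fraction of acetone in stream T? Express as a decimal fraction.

0.233

Total flow out = 493 + 1370 = 1863 tonne/day.
acetone in = 493×0.469 + 1370×0.148 = 433.98 tonne/day.
acetone mass fraction in T = 433.98/1863 = 0.233.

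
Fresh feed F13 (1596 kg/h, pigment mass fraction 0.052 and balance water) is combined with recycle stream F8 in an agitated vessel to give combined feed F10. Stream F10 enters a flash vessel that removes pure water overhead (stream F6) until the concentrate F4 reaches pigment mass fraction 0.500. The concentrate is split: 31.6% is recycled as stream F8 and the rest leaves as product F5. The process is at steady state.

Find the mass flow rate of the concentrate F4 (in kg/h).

242.7 kg/h

Overall pigment balance (none leaves overhead): pigment in fresh feed = pigment in product, i.e. 1596×0.052 = (1−0.316)·F4·0.500.
F4 = 82.992/(0.500×0.684) = 242.67 kg/h.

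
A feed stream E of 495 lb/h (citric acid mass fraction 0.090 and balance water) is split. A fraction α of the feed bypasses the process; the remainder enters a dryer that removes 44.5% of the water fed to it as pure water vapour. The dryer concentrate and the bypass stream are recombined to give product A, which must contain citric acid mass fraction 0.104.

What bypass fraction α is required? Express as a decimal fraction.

0.668

All 495×0.090 = 44.55 lb/h of citric acid reaches A, so A = 44.55/0.104 = 428.37 lb/h and vapour = 66.635 lb/h.
The evaporator receives (1−α)·495 of feed at 0.910 water and removes 0.445 of that water:
0.445×0.910×(1−α)×495 = 66.635
(1−α) = 66.635/200.45 = 0.3324;  α = 0.6676.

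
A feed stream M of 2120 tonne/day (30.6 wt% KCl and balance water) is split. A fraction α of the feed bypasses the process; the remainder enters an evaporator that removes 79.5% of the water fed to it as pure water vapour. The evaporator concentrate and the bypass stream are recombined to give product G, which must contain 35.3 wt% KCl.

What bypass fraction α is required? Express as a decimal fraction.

0.759

All 2120×0.306 = 648.72 tonne/day of KCl reaches G, so G = 648.72/0.353 = 1837.7 tonne/day and vapour = 282.27 tonne/day.
The evaporator receives (1−α)·2120 of feed at 0.694 water and removes 0.795 of that water:
0.795×0.694×(1−α)×2120 = 282.27
(1−α) = 282.27/1169.7 = 0.2413;  α = 0.7587.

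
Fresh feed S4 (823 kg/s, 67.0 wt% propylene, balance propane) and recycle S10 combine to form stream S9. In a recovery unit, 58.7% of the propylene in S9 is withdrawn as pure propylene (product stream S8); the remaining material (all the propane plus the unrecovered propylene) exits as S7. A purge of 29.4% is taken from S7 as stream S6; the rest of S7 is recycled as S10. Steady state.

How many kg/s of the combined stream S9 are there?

propane enters only via S4 and leaves only via the purge: 823×0.330 = 0.294×(propane in S7), and the recovery unit passes all propane, so propane in S9 = propane in S7 = 923.78 kg/s.
propylene in S9: m_A = 823×0.670 + (1−0.294)·(1−0.587)·m_A, so m_A = 551.41/0.7084 = 778.36 kg/s.
S9 = 778.36 + 923.78 = 1702.1 kg/s.

1702 kg/s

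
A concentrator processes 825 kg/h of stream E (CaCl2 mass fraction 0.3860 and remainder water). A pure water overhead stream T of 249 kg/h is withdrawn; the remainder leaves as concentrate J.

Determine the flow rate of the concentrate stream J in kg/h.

576 kg/h

Concentrate = 825 − 249 = 576 kg/h.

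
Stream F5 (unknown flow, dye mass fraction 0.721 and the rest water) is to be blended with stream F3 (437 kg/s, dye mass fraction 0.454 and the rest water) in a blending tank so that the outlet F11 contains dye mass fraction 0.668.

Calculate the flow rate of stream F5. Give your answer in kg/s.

Let F5 be the unknown flow. Total out = 437 + F5.
dye balance: 198.4 + 0.721·F5 = 0.668·(437 + F5)
(0.721 − 0.668)·F5 = 0.668×437 − 198.4 = 93.518
F5 = 93.518 / 0.053 = 1764.5 kg/s

1764 kg/s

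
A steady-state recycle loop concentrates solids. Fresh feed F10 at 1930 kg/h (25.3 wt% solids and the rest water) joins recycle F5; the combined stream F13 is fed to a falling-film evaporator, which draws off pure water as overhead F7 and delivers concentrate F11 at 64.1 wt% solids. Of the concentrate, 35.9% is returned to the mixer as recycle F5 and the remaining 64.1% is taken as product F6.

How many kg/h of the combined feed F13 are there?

2357 kg/h

Overall solids balance (none leaves overhead): solids in fresh feed = solids in product, i.e. 1930×0.253 = (1−0.359)·F11·0.641.
F11 = 488.29/(0.641×0.641) = 1188.4 kg/h.
Recycle F5 = 0.359×1188.4 = 426.63 kg/h.
Combined feed F13 = 1930 + 426.63 = 2356.6 kg/h.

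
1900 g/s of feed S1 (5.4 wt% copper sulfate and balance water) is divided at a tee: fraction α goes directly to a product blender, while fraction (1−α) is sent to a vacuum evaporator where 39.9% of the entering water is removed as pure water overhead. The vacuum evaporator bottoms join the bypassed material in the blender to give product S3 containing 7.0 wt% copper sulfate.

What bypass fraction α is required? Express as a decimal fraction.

All 1900×0.054 = 102.6 g/s of copper sulfate reaches S3, so S3 = 102.6/0.070 = 1465.7 g/s and vapour = 434.29 g/s.
The evaporator receives (1−α)·1900 of feed at 0.946 water and removes 0.399 of that water:
0.399×0.946×(1−α)×1900 = 434.29
(1−α) = 434.29/717.16 = 0.6056;  α = 0.3944.

0.394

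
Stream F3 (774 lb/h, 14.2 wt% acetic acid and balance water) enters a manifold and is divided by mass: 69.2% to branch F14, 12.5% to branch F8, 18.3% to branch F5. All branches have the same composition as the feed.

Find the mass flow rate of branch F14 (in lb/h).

Branch F14 flow = 0.692×774 = 535.61 lb/h.

535.6 lb/h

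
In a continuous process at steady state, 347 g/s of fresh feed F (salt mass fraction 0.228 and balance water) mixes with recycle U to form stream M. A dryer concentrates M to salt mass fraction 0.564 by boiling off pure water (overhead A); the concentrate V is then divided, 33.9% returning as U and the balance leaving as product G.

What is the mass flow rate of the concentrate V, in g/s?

212.2 g/s

Overall salt balance (none leaves overhead): salt in fresh feed = salt in product, i.e. 347×0.228 = (1−0.339)·V·0.564.
V = 79.116/(0.564×0.661) = 212.22 g/s.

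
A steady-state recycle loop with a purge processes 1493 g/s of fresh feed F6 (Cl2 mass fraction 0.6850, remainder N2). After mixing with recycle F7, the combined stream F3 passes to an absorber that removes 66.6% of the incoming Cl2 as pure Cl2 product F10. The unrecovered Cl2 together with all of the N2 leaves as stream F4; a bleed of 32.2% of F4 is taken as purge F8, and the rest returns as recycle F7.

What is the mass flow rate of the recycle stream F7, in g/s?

1290 g/s

N2 enters only via F6 and leaves only via the purge: 1493×0.315 = 0.322×(N2 in F4), and the absorber passes all N2, so N2 in F3 = N2 in F4 = 1460.5 g/s.
Cl2 in F3: m_A = 1493×0.685 + (1−0.322)·(1−0.666)·m_A, so m_A = 1022.7/0.7735 = 1322.1 g/s.
F4 = (1−0.666)×1322.1 + 1460.5 = 1902.1 g/s.
Recycle F7 = (1−0.322)×1902.1 = 1289.6 g/s.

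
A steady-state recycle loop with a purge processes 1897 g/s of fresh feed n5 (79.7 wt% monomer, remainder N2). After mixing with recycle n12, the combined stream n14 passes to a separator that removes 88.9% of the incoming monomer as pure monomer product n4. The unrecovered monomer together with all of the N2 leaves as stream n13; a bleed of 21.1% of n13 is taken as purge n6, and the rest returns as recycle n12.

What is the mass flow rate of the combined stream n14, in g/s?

3482 g/s

N2 enters only via n5 and leaves only via the purge: 1897×0.203 = 0.211×(N2 in n13), and the separator passes all N2, so N2 in n14 = N2 in n13 = 1825.1 g/s.
monomer in n14: m_A = 1897×0.797 + (1−0.211)·(1−0.889)·m_A, so m_A = 1511.9/0.9124 = 1657 g/s.
n14 = 1657 + 1825.1 = 3482.1 g/s.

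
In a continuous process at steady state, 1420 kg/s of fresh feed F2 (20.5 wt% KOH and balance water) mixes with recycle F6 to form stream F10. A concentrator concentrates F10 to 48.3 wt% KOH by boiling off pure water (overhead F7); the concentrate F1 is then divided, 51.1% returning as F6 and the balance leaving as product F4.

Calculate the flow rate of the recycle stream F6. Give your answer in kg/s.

Overall KOH balance (none leaves overhead): KOH in fresh feed = KOH in product, i.e. 1420×0.205 = (1−0.511)·F1·0.483.
F1 = 291.1/(0.483×0.489) = 1232.5 kg/s.
Recycle F6 = 0.511×1232.5 = 629.81 kg/s.

629.8 kg/s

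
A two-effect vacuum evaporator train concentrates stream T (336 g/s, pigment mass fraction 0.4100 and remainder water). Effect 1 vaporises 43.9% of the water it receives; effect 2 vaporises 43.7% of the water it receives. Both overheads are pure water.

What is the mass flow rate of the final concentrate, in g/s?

water in feed = 336×0.590 = 198.24 g/s.
After stage 1: water left = (1−0.439)×198.24 = 111.21; stream total = 248.97 g/s.
After stage 2: water left = (1−0.437)×111.21 = 62.613; final concentrate = 200.37 g/s.

200.4 g/s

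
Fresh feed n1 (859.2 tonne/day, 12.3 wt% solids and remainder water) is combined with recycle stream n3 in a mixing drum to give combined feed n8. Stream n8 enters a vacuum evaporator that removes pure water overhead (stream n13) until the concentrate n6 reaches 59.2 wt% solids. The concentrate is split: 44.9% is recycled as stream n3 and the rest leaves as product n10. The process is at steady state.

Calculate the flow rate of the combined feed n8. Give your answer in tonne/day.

Overall solids balance (none leaves overhead): solids in fresh feed = solids in product, i.e. 859.2×0.123 = (1−0.449)·n6·0.592.
n6 = 105.68/(0.592×0.551) = 323.99 tonne/day.
Recycle n3 = 0.449×323.99 = 145.47 tonne/day.
Combined feed n8 = 859.2 + 145.47 = 1004.7 tonne/day.

1005 tonne/day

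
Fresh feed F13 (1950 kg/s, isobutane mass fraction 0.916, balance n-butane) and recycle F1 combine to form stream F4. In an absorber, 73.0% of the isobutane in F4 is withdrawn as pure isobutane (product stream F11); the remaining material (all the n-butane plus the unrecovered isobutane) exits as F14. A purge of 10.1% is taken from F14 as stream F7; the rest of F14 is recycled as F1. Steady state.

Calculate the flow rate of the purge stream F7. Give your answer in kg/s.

228.1 kg/s

n-butane enters only via F13 and leaves only via the purge: 1950×0.084 = 0.101×(n-butane in F14), and the absorber passes all n-butane, so n-butane in F4 = n-butane in F14 = 1621.8 kg/s.
isobutane in F4: m_A = 1950×0.916 + (1−0.101)·(1−0.730)·m_A, so m_A = 1786.2/0.7573 = 2358.7 kg/s.
F14 = (1−0.730)×2358.7 + 1621.8 = 2258.6 kg/s.
Purge F7 = 0.101×2258.6 = 228.12 kg/s.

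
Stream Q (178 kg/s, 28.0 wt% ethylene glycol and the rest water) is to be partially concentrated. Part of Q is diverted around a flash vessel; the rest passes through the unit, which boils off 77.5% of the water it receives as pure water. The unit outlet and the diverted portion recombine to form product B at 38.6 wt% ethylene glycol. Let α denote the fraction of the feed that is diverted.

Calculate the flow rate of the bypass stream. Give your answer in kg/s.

90.4 kg/s

All 178×0.280 = 49.84 kg/s of ethylene glycol reaches B, so B = 49.84/0.386 = 129.12 kg/s and vapour = 48.881 kg/s.
The evaporator receives (1−α)·178 of feed at 0.720 water and removes 0.775 of that water:
0.775×0.720×(1−α)×178 = 48.881
(1−α) = 48.881/99.324 = 0.4921;  α = 0.5079.
Bypass flow = 0.5079×178 = 90.4 kg/s.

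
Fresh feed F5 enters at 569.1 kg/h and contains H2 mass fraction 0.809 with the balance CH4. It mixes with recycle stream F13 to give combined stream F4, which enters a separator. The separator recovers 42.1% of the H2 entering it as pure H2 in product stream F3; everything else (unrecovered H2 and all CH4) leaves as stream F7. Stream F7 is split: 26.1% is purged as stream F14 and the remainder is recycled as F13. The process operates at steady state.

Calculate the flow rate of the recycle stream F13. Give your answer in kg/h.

CH4 enters only via F5 and leaves only via the purge: 569.1×0.191 = 0.261×(CH4 in F7), and the separator passes all CH4, so CH4 in F4 = CH4 in F7 = 416.47 kg/h.
H2 in F4: m_A = 569.1×0.809 + (1−0.261)·(1−0.421)·m_A, so m_A = 460.4/0.5721 = 804.73 kg/h.
F7 = (1−0.421)×804.73 + 416.47 = 882.41 kg/h.
Recycle F13 = (1−0.261)×882.41 = 652.1 kg/h.

652.1 kg/h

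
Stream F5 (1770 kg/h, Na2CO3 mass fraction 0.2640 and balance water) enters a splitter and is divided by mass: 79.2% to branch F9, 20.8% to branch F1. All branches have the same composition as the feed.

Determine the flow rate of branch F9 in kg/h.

1402 kg/h

Branch F9 flow = 0.792×1770 = 1401.8 kg/h.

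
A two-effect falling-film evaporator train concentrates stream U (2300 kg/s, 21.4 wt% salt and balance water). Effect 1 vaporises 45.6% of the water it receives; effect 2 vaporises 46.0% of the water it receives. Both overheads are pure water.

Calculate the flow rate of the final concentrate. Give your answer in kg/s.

water in feed = 2300×0.786 = 1807.8 kg/s.
After stage 1: water left = (1−0.456)×1807.8 = 983.44; stream total = 1475.6 kg/s.
After stage 2: water left = (1−0.460)×983.44 = 531.06; final concentrate = 1023.3 kg/s.

1023 kg/s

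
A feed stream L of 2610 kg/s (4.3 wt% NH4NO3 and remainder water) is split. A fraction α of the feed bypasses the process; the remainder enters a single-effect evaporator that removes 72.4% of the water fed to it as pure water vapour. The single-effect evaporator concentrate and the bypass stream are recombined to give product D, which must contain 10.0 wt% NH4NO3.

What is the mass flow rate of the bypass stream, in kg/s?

All 2610×0.043 = 112.23 kg/s of NH4NO3 reaches D, so D = 112.23/0.100 = 1122.3 kg/s and vapour = 1487.7 kg/s.
The evaporator receives (1−α)·2610 of feed at 0.957 water and removes 0.724 of that water:
0.724×0.957×(1−α)×2610 = 1487.7
(1−α) = 1487.7/1808.4 = 0.8227;  α = 0.1773.
Bypass flow = 0.1773×2610 = 462.84 kg/s.

462.8 kg/s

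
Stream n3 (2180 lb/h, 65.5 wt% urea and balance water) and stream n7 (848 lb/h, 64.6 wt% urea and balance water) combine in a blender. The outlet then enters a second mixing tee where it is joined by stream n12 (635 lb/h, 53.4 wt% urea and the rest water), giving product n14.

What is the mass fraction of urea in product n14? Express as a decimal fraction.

Overall, product flow = 3663 lb/h.
urea in = 2180×0.655 + 848×0.646 + 635×0.534 = 2314.8 lb/h.
urea fraction in n14 = 0.6319.

0.6319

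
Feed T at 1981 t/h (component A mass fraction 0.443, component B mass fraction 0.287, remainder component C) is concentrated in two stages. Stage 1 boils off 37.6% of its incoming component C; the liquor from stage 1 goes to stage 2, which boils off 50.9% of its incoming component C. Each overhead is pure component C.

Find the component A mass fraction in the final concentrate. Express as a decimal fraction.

0.545

component C in feed = 1981×0.270 = 534.87 t/h.
After stage 1: component C left = (1−0.376)×534.87 = 333.76; stream total = 1779.9 t/h.
After stage 2: component C left = (1−0.509)×333.76 = 163.88; final concentrate = 1610 t/h.
component A fraction = 877.58/1610 = 0.545.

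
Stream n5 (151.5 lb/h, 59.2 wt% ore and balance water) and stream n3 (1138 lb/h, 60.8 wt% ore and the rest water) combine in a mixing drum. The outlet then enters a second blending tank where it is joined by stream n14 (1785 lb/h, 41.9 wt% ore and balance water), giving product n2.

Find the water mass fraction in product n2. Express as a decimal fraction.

0.5025

Overall, product flow = 3074.5 lb/h.
water in = 151.5×0.408 + 1138×0.392 + 1785×0.581 = 1545 lb/h.
water fraction in n2 = 0.5025.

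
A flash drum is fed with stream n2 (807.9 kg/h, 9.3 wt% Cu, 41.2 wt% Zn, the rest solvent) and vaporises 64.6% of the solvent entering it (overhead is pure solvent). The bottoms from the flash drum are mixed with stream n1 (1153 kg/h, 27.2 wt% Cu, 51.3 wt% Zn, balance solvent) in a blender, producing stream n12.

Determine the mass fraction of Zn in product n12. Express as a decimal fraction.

0.5429

Vapour removed = 0.646×0.495×807.9 = 258.34 kg/h; concentrate = 549.56 kg/h.
Zn reaching the mixer = 332.85 (from concentrate) + 1153×0.513 = 924.34 kg/h.
Product flow = 549.56 + 1153 = 1702.6 kg/h; Zn fraction = 0.5429.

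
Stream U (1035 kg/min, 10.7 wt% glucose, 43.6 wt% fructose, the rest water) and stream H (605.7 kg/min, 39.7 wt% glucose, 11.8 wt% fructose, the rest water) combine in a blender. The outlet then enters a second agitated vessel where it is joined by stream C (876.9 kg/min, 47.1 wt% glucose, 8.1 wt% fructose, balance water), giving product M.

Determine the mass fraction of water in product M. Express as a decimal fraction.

0.461

Overall, product flow = 2517.6 kg/min.
water in = 1035×0.457 + 605.7×0.485 + 876.9×0.448 = 1159.6 kg/min.
water fraction in M = 0.461.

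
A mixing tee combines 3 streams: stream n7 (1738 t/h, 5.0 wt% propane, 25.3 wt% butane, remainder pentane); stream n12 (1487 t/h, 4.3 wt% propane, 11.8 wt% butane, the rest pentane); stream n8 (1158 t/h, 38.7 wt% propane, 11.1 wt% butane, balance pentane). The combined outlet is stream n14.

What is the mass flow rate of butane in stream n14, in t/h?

743.7 t/h

butane out = butane in = 1738×0.253 + 1487×0.118 + 1158×0.111 = 743.72 t/h.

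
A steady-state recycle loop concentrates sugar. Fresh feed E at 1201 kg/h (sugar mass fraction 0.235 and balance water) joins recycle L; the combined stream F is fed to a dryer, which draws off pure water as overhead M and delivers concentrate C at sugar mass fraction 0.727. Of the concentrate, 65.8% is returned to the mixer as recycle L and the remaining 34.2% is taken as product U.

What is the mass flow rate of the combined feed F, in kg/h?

1948 kg/h

Overall sugar balance (none leaves overhead): sugar in fresh feed = sugar in product, i.e. 1201×0.235 = (1−0.658)·C·0.727.
C = 282.23/(0.727×0.342) = 1135.1 kg/h.
Recycle L = 0.658×1135.1 = 746.92 kg/h.
Combined feed F = 1201 + 746.92 = 1947.9 kg/h.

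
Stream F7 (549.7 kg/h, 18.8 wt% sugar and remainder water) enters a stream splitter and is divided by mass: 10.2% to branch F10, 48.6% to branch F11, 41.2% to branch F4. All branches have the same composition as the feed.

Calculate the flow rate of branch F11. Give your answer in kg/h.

267.2 kg/h

Branch F11 flow = 0.486×549.7 = 267.15 kg/h.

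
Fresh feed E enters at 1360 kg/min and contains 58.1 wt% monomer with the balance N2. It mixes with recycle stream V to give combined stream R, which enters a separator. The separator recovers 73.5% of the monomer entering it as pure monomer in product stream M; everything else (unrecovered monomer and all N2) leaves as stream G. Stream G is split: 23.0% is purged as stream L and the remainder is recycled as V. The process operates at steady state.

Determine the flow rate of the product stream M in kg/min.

monomer in R: m_A = 1360×0.581 + (1−0.230)·(1−0.735)·m_A, so m_A = 790.16/0.7959 = 992.73 kg/min.
Product M = 0.735×992.73 = 729.65 kg/min.

729.7 kg/min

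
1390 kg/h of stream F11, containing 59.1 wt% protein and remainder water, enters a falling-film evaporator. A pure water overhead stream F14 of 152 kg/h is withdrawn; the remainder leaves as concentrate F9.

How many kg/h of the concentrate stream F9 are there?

1238 kg/h

Concentrate = 1390 − 152 = 1238 kg/h.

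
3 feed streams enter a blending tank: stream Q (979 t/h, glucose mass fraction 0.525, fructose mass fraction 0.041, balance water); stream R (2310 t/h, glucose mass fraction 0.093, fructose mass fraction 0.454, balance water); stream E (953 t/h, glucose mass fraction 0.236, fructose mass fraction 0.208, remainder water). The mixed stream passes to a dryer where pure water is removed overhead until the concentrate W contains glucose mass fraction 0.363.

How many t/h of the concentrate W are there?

2627 t/h

glucose entering = 979×0.525 + 2310×0.093 + 953×0.236 = 953.71 t/h.
All glucose reports to W, so W = 953.71/0.363 = 2627.3 t/h.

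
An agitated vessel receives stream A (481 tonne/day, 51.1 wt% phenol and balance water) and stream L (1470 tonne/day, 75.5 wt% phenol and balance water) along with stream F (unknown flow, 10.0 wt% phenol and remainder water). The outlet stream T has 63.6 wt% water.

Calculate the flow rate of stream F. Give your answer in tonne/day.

Let F be the unknown flow. Total out = 1951 + F.
water balance: 595.36 + 0.900·F = 0.636·(1951 + F)
(0.900 − 0.636)·F = 0.636×1951 − 595.36 = 645.48
F = 645.48 / 0.264 = 2445 tonne/day

2445 tonne/day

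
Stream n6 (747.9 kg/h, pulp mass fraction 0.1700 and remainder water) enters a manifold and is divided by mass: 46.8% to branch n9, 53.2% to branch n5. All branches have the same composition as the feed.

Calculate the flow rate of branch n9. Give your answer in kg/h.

Branch n9 flow = 0.468×747.9 = 350.02 kg/h.

350 kg/h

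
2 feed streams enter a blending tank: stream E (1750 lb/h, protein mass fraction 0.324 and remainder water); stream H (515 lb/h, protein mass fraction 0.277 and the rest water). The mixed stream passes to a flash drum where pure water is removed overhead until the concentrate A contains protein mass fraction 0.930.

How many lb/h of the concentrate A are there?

763.1 lb/h

protein entering = 1750×0.324 + 515×0.277 = 709.65 lb/h.
All protein reports to A, so A = 709.65/0.930 = 763.07 lb/h.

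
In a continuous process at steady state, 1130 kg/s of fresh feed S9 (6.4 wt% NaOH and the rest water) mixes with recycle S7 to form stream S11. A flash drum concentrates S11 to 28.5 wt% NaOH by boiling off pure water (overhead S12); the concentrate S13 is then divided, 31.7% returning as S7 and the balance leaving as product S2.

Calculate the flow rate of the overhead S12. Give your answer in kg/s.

Overall NaOH balance (none leaves overhead): NaOH in fresh feed = NaOH in product, i.e. 1130×0.064 = (1−0.317)·S13·0.285.
S13 = 72.32/(0.285×0.683) = 371.53 kg/s.
Recycle S7 = 0.317×371.53 = 117.77 kg/s.
Combined feed S11 = 1130 + 117.77 = 1247.8 kg/s.
Overhead S12 = S11 − S13 = 1247.8 − 371.53 = 876.25 kg/s.

876.2 kg/s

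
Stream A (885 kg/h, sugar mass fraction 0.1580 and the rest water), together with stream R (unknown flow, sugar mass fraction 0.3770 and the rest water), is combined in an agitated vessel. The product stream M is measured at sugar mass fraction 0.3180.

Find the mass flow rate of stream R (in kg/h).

2400 kg/h

Let R be the unknown flow. Total out = 885 + R.
sugar balance: 139.83 + 0.377·R = 0.318·(885 + R)
(0.377 − 0.318)·R = 0.318×885 − 139.83 = 141.6
R = 141.6 / 0.059 = 2400 kg/h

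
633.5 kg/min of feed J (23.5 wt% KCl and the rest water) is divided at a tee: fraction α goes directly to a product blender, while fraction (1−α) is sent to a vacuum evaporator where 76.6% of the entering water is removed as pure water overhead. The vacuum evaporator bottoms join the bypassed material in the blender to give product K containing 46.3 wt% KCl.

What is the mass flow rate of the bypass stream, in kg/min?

101.1 kg/min

All 633.5×0.235 = 148.87 kg/min of KCl reaches K, so K = 148.87/0.463 = 321.54 kg/min and vapour = 311.96 kg/min.
The evaporator receives (1−α)·633.5 of feed at 0.765 water and removes 0.766 of that water:
0.766×0.765×(1−α)×633.5 = 311.96
(1−α) = 311.96/371.22 = 0.8404;  α = 0.1596.
Bypass flow = 0.1596×633.5 = 101.13 kg/min.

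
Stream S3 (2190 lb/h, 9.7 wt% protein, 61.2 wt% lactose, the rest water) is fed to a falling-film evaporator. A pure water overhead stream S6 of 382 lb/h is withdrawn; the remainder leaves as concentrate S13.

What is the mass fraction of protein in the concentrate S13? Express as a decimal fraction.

0.117

protein is not removed: 2190×0.097 = 212.43 lb/h of protein enters S13.
Concentrate = 2190 − 382 = 1808 lb/h.
Mass fraction = 212.43/1808 = 0.117.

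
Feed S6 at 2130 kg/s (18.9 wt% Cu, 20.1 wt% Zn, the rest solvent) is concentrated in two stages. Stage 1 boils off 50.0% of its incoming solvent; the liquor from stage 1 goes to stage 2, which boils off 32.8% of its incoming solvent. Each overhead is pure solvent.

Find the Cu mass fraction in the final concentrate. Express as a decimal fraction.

solvent in feed = 2130×0.610 = 1299.3 kg/s.
After stage 1: solvent left = (1−0.500)×1299.3 = 649.65; stream total = 1480.3 kg/s.
After stage 2: solvent left = (1−0.328)×649.65 = 436.56; final concentrate = 1267.3 kg/s.
Cu fraction = 402.57/1267.3 = 0.318.

0.318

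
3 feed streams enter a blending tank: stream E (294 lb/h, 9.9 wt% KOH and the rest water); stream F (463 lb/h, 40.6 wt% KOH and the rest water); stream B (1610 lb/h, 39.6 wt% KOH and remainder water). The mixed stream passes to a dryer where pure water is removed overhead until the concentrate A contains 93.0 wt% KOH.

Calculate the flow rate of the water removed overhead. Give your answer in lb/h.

KOH entering = 294×0.099 + 463×0.406 + 1610×0.396 = 854.64 lb/h.
All KOH reports to A, so A = 854.64/0.930 = 918.97 lb/h.
Total feed = 2367 lb/h; overhead = 2367 − 918.97 = 1448 lb/h.

1448 lb/h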